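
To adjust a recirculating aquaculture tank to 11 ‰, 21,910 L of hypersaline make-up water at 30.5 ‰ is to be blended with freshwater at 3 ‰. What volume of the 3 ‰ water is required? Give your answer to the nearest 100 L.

53400 L

Salt balance: 21,910×30.5 + V×3 = (21,910+V)×11
668,255 + 3V = 241,010 + 11V
427,245 = 8V
V = 53,405.63 L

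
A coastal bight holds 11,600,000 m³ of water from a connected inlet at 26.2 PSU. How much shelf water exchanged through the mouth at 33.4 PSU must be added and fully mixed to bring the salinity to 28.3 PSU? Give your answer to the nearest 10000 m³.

4780000 m³

Salt balance: 11,600,000×26.2 + V×33.4 = (11,600,000+V)×28.3
303,920,000 + 33.4V = 328,280,000 + 28.3V
24,360,000 = 5.1V
V = 4,776,470.59 m³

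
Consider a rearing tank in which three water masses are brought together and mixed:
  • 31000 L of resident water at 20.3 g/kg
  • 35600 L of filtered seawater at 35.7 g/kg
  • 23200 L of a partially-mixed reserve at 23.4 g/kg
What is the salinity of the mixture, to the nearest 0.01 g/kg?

Salt balance:
salt = 31,000×20.3 + 35,600×35.7 + 23,200×23.4 = 629,300 + 1,270,920 + 542,880 = 2,443,100
volume = 31,000 + 35,600 + 23,200 = 89,800 L
S = 2,443,100 / 89,800 = 27.206 g/kg

27.21 g/kg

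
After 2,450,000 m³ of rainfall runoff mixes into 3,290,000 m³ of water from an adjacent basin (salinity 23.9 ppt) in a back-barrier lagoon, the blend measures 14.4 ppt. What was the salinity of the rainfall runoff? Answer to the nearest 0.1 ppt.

1.6 ppt

Salt balance: 3,290,000×23.9 + 2,450,000×S = 5,740,000×14.4
78,631,000 + 2,450,000·S = 82,656,000
S = (82,656,000 − 78,631,000) / 2,450,000 = 1.6429 ppt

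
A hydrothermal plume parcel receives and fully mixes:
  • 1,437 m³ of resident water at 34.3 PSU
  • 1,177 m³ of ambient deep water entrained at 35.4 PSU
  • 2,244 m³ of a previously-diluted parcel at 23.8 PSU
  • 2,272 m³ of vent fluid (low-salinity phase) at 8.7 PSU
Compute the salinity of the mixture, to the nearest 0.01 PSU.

Total salt / total volume:
salt = 1,437×34.3 + 1,177×35.4 + 2,244×23.8 + 2,272×8.7 = 49,289.1 + 41,665.8 + 53,407.2 + 19,766.4 = 164,128.5
volume = 1,437 + 1,177 + 2,244 + 2,272 = 7,130 m³
S = 164,128.5 / 7,130 = 23.0194 PSU

23.02 PSU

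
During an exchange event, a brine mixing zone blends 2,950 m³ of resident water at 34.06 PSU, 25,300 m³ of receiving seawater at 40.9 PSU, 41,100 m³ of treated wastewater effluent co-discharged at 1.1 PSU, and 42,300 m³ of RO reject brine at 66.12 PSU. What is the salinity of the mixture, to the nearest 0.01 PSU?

Salt balance:
salt = 2,950×34.06 + 25,300×40.9 + 41,100×1.1 + 42,300×66.12 = 100,477 + 1,034,770 + 45,210 + 2,796,876 = 3,977,333
volume = 2,950 + 25,300 + 41,100 + 42,300 = 111,650 m³
S = 3,977,333 / 111,650 = 35.6232 PSU

35.62 PSU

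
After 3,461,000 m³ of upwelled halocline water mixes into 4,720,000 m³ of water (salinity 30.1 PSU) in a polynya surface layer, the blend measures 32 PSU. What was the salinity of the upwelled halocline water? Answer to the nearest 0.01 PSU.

Salt balance: 4,720,000×30.1 + 3,461,000×S = 8,181,000×32
142,072,000 + 3,461,000·S = 261,792,000
S = (261,792,000 − 142,072,000) / 3,461,000 = 34.5912 PSU

34.59 PSU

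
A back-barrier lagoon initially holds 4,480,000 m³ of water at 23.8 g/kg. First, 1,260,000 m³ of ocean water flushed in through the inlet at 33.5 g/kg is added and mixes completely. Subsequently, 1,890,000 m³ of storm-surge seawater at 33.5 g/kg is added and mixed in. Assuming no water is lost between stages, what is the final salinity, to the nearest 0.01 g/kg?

27.80 g/kg

Salt balance:
Initial salt = 4,480,000×23.8 = 106,624,000
After stage 1: salt = 106,624,000 + 1,260,000×33.5 = 148,834,000; volume = 5,740,000 m³; S = 25.929 g/kg
After stage 2: salt = 148,834,000 + 1,890,000×33.5 = 212,149,000; volume = 7,630,000 m³
S = 212,149,000 / 7,630,000 = 27.8046 g/kg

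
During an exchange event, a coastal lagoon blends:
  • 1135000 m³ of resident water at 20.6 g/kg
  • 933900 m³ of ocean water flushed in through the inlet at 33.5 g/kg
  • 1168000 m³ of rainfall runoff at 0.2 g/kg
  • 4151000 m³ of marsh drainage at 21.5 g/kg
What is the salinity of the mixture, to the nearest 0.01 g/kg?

19.51 g/kg

Mass of salt is conserved:
salt = 1,135,000×20.6 + 933,900×33.5 + 1,168,000×0.2 + 4,151,000×21.5 = 23,381,000 + 31,285,650 + 233,600 + 89,246,500 = 144,146,750
volume = 1,135,000 + 933,900 + 1,168,000 + 4,151,000 = 7,387,900 m³
S = 144,146,750 / 7,387,900 = 19.5112 g/kg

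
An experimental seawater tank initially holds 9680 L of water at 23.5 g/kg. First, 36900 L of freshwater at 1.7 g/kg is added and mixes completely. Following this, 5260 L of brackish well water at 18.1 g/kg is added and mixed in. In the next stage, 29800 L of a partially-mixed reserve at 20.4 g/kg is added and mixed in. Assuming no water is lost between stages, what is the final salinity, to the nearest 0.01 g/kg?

Salt balance:
Initial salt = 9,680×23.5 = 227,480
After stage 1: salt = 227,480 + 36,900×1.7 = 290,210; volume = 46,580 L; S = 6.23 g/kg
After stage 2: salt = 290,210 + 5,260×18.1 = 385,416; volume = 51,840 L; S = 7.435 g/kg
After stage 3: salt = 385,416 + 29,800×20.4 = 993,336; volume = 81,640 L
S = 993,336 / 81,640 = 12.1673 g/kg

12.17 g/kg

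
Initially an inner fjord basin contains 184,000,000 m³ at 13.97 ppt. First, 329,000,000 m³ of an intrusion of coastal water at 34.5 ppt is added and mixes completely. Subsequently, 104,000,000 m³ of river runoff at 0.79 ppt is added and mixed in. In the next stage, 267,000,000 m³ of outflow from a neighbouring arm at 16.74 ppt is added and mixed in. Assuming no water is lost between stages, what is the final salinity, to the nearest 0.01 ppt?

20.90 ppt

By conservation of dissolved salt,
Initial salt = 184,000,000×13.97 = 2,570,480,000
After stage 1: salt = 2,570,480,000 + 329,000,000×34.5 = 13,920,980,000; volume = 513,000,000 m³; S = 27.136 ppt
After stage 2: salt = 13,920,980,000 + 104,000,000×0.79 = 14,003,140,000; volume = 617,000,000 m³; S = 22.696 ppt
After stage 3: salt = 14,003,140,000 + 267,000,000×16.74 = 18,472,720,000; volume = 884,000,000 m³
S = 18,472,720,000 / 884,000,000 = 20.8967 ppt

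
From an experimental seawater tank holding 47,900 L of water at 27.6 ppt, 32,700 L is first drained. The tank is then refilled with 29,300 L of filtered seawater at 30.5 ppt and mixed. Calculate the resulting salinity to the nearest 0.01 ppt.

Remaining after removal: 15,200 L at 27.6 ppt (salt = 419,520)
After addition: salt = 419,520 + 29,300×30.5 = 1,313,170; volume = 44,500 L
S = 1,313,170 / 44,500 = 29.5094 ppt

29.51 ppt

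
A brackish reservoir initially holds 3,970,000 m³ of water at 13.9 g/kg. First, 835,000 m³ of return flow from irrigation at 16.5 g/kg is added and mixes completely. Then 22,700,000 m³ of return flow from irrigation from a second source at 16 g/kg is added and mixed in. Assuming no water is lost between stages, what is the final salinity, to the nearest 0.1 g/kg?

15.7 g/kg

Mass of salt is conserved:
Initial salt = 3,970,000×13.9 = 55,183,000
After stage 1: salt = 55,183,000 + 835,000×16.5 = 68,960,500; volume = 4,805,000 m³; S = 14.352 g/kg
After stage 2: salt = 68,960,500 + 22,700,000×16 = 432,160,500; volume = 27,505,000 m³
S = 432,160,500 / 27,505,000 = 15.7121 g/kg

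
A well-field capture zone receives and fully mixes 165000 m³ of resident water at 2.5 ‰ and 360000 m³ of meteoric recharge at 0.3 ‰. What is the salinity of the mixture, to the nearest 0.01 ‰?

Total salt / total volume:
salt = 165,000×2.5 + 360,000×0.3 = 412,500 + 108,000 = 520,500
volume = 165,000 + 360,000 = 525,000 m³
S = 520,500 / 525,000 = 0.9914 ‰

0.99 ‰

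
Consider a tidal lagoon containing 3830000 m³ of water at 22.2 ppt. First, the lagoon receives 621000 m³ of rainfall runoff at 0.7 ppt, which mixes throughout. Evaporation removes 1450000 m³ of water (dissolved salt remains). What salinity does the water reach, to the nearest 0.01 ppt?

28.48 ppt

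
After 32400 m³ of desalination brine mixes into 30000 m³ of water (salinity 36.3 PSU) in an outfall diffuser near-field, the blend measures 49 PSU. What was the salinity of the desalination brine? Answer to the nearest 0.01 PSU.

60.76 PSU

Salt balance: 30,000×36.3 + 32,400×S = 62,400×49
1,089,000 + 32,400·S = 3,057,600
S = (3,057,600 − 1,089,000) / 32,400 = 60.7593 PSU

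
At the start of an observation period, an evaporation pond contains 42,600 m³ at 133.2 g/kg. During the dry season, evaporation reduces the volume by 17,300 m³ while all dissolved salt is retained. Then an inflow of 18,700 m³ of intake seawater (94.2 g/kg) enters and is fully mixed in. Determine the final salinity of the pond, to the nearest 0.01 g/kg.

After evaporation: salt = 42,600×133.2 = 5,674,320; volume = 42,600 − 17,300 = 25,300 m³
After mixing: salt = 5,674,320 + 18,700×94.2 = 7,435,860; volume = 25,300 + 18,700 = 44,000 m³
S = 7,435,860 / 44,000 = 168.9968 g/kg

169.00 g/kg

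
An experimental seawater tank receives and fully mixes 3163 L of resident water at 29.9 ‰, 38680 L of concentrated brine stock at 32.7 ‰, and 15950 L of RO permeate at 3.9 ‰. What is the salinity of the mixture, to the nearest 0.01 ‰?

Total salt / total volume:
salt = 3,163×29.9 + 38,680×32.7 + 15,950×3.9 = 94,573.7 + 1,264,836 + 62,205 = 1,421,614.7
volume = 3,163 + 38,680 + 15,950 = 57,793 L
S = 1,421,614.7 / 57,793 = 24.5984 ‰

24.60 ‰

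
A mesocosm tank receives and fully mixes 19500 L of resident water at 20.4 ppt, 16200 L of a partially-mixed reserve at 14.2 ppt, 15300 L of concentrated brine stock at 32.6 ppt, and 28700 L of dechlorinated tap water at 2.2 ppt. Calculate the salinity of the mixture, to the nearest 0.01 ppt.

14.93 ppt

By conservation of dissolved salt,
salt = 19,500×20.4 + 16,200×14.2 + 15,300×32.6 + 28,700×2.2 = 397,800 + 230,040 + 498,780 + 63,140 = 1,189,760
volume = 19,500 + 16,200 + 15,300 + 28,700 = 79,700 L
S = 1,189,760 / 79,700 = 14.928 ppt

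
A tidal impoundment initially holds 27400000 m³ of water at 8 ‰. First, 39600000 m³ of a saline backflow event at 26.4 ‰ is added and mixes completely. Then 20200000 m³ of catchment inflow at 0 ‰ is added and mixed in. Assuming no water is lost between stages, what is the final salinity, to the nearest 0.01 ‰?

14.50 ‰

Mass of salt is conserved:
Initial salt = 27,400,000×8 = 219,200,000
After stage 1: salt = 219,200,000 + 39,600,000×26.4 = 1,264,640,000; volume = 67,000,000 m³; S = 18.875 ‰
After stage 2: salt = 1,264,640,000 + 20,200,000×0 = 1,264,640,000; volume = 87,200,000 m³
S = 1,264,640,000 / 87,200,000 = 14.5028 ‰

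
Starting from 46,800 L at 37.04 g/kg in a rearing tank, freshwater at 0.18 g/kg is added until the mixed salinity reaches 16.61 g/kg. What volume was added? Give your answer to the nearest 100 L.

58200 L

Salt balance: 46,800×37.04 + V×0.18 = (46,800+V)×16.61
1,733,472 + 0.18V = 777,348 + 16.61V
956,124 = 16.43V
V = 58,193.79 L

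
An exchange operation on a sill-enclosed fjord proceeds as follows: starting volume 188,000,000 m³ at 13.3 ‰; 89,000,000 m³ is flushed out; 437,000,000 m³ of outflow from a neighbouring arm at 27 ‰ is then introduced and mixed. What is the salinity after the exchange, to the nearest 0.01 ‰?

24.47 ‰

Remaining after removal: 99,000,000 m³ at 13.3 ‰ (salt = 1,316,700,000)
After addition: salt = 1,316,700,000 + 437,000,000×27 = 13,115,700,000; volume = 536,000,000 m³
S = 13,115,700,000 / 536,000,000 = 24.4696 ‰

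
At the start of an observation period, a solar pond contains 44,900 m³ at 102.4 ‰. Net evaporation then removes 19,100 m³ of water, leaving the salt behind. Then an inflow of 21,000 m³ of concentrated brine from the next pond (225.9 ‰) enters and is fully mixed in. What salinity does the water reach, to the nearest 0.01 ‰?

199.61 ‰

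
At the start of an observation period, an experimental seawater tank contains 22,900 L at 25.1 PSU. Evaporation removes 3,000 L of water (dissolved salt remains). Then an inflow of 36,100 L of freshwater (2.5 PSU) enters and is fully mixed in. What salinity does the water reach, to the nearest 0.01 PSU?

11.88 PSU

After evaporation: salt = 22,900×25.1 = 574,790; volume = 22,900 − 3,000 = 19,900 L
After mixing: salt = 574,790 + 36,100×2.5 = 665,040; volume = 19,900 + 36,100 = 56,000 L
S = 665,040 / 56,000 = 11.8757 PSU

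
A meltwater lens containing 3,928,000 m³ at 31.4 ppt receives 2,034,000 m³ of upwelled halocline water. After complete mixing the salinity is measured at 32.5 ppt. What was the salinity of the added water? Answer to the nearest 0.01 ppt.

Salt balance: 3,928,000×31.4 + 2,034,000×S = 5,962,000×32.5
123,339,200 + 2,034,000·S = 193,765,000
S = (193,765,000 − 123,339,200) / 2,034,000 = 34.6243 ppt

34.62 ppt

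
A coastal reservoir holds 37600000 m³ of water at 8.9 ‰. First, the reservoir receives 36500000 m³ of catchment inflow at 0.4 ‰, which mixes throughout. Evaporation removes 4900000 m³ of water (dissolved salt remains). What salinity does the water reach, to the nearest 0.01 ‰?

After mixing: salt = 37,600,000×8.9 + 36,500,000×0.4 = 349,240,000; volume = 74,100,000 m³
After evaporation: salt unchanged = 349,240,000; volume = 74,100,000 − 4,900,000 = 69,200,000 m³
S = 349,240,000 / 69,200,000 = 5.0468 ‰

5.05 ‰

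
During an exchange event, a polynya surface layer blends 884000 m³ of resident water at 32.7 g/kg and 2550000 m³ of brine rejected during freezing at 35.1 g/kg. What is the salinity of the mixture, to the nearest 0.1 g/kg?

Salt balance:
salt = 884,000×32.7 + 2,550,000×35.1 = 28,906,800 + 89,505,000 = 118,411,800
volume = 884,000 + 2,550,000 = 3,434,000 m³
S = 118,411,800 / 3,434,000 = 34.482 g/kg

34.5 g/kg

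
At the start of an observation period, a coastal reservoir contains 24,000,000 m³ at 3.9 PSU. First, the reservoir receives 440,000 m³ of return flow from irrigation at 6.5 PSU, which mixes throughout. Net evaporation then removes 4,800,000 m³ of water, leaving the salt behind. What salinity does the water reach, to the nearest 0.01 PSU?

After mixing: salt = 24,000,000×3.9 + 440,000×6.5 = 96,460,000; volume = 24,440,000 m³
After evaporation: salt unchanged = 96,460,000; volume = 24,440,000 − 4,800,000 = 19,640,000 m³
S = 96,460,000 / 19,640,000 = 4.9114 PSU

4.91 PSU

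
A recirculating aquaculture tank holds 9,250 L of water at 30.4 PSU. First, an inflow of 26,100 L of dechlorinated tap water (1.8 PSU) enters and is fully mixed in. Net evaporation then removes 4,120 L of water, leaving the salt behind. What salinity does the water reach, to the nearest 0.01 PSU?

10.51 PSU

After mixing: salt = 9,250×30.4 + 26,100×1.8 = 328,180; volume = 35,350 L
After evaporation: salt unchanged = 328,180; volume = 35,350 − 4,120 = 31,230 L
S = 328,180 / 31,230 = 10.5085 PSU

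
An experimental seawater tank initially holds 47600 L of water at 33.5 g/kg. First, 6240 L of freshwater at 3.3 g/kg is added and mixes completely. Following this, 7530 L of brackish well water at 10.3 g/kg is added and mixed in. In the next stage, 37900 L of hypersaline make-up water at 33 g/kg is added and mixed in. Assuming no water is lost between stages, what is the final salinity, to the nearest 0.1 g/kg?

Total salt / total volume:
Initial salt = 47,600×33.5 = 1,594,600
After stage 1: salt = 1,594,600 + 6,240×3.3 = 1,615,192; volume = 53,840 L; S = 30 g/kg
After stage 2: salt = 1,615,192 + 7,530×10.3 = 1,692,751; volume = 61,370 L; S = 27.583 g/kg
After stage 3: salt = 1,692,751 + 37,900×33 = 2,943,451; volume = 99,270 L
S = 2,943,451 / 99,270 = 29.651 g/kg

29.7 g/kg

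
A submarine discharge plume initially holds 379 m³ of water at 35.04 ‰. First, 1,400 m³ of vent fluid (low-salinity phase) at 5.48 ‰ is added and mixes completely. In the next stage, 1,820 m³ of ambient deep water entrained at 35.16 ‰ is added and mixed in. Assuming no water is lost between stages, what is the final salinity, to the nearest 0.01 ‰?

23.60 ‰

By conservation of dissolved salt,
Initial salt = 379×35.04 = 13,280.16
After stage 1: salt = 13,280.16 + 1,400×5.48 = 20,952.16; volume = 1,779 m³; S = 11.777 ‰
After stage 2: salt = 20,952.16 + 1,820×35.16 = 84,943.36; volume = 3,599 m³
S = 84,943.36 / 3,599 = 23.6019 ‰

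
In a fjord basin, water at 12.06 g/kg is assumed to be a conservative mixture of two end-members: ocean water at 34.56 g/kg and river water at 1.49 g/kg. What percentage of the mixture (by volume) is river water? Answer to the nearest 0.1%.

Let f be the freshwater fraction. Salt balance per unit volume:
f×1.49 + (1−f)×34.56 = 12.06
f = (34.56 − 12.06) / (34.56 − 1.49) = 22.5/33.07 = 0.6804

68.0%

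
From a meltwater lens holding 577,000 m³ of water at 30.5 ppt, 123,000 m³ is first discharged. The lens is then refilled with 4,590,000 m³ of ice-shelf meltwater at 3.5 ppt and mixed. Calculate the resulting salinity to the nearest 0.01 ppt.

Remaining after removal: 454,000 m³ at 30.5 ppt (salt = 13,847,000)
After addition: salt = 13,847,000 + 4,590,000×3.5 = 29,912,000; volume = 5,044,000 m³
S = 29,912,000 / 5,044,000 = 5.9302 ppt

5.93 ppt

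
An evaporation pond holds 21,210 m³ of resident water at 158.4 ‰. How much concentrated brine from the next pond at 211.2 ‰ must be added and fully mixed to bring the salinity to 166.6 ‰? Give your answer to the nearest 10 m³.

Salt balance: 21,210×158.4 + V×211.2 = (21,210+V)×166.6
3,359,664 + 211.2V = 3,533,586 + 166.6V
173,922 = 44.6V
V = 3,899.6 m³

3900 m³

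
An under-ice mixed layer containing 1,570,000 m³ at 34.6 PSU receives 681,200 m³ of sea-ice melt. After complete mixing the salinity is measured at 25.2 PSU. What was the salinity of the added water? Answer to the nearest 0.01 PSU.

3.54 PSU

Salt balance: 1,570,000×34.6 + 681,200×S = 2,251,200×25.2
54,322,000 + 681,200·S = 56,730,240
S = (56,730,240 − 54,322,000) / 681,200 = 3.5353 PSU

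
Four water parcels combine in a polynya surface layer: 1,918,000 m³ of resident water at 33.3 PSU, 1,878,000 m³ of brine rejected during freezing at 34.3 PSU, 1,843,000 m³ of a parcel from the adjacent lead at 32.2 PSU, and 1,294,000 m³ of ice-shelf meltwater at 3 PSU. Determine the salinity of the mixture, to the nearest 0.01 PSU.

27.62 PSU

Mass of salt is conserved:
salt = 1,918,000×33.3 + 1,878,000×34.3 + 1,843,000×32.2 + 1,294,000×3 = 63,869,400 + 64,415,400 + 59,344,600 + 3,882,000 = 191,511,400
volume = 1,918,000 + 1,878,000 + 1,843,000 + 1,294,000 = 6,933,000 m³
S = 191,511,400 / 6,933,000 = 27.6232 PSU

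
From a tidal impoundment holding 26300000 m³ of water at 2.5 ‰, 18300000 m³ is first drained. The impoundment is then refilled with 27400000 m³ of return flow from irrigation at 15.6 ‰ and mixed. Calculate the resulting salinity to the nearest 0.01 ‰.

Remaining after removal: 8,000,000 m³ at 2.5 ‰ (salt = 20,000,000)
After addition: salt = 20,000,000 + 27,400,000×15.6 = 447,440,000; volume = 35,400,000 m³
S = 447,440,000 / 35,400,000 = 12.6395 ‰

12.64 ‰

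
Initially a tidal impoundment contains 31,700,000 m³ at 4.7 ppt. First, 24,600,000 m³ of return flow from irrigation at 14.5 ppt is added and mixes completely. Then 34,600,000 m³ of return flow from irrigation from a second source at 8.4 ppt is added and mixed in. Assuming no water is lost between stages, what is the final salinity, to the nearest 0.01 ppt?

Weighted by volume,
Initial salt = 31,700,000×4.7 = 148,990,000
After stage 1: salt = 148,990,000 + 24,600,000×14.5 = 505,690,000; volume = 56,300,000 m³; S = 8.982 ppt
After stage 2: salt = 505,690,000 + 34,600,000×8.4 = 796,330,000; volume = 90,900,000 m³
S = 796,330,000 / 90,900,000 = 8.7605 ppt

8.76 ppt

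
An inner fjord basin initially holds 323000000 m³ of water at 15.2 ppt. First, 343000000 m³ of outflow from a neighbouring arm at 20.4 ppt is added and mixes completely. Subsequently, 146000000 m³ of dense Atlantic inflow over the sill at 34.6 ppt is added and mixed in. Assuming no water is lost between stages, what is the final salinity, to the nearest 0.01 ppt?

Mass of salt is conserved:
Initial salt = 323,000,000×15.2 = 4,909,600,000
After stage 1: salt = 4,909,600,000 + 343,000,000×20.4 = 11,906,800,000; volume = 666,000,000 m³; S = 17.878 ppt
After stage 2: salt = 11,906,800,000 + 146,000,000×34.6 = 16,958,400,000; volume = 812,000,000 m³
S = 16,958,400,000 / 812,000,000 = 20.8847 ppt

20.88 ppt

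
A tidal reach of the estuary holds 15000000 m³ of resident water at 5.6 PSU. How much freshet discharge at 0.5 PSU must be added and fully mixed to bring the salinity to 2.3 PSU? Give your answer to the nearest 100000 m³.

27500000 m³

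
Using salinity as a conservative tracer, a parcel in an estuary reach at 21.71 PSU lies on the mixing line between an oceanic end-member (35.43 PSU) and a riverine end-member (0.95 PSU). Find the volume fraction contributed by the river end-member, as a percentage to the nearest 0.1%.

39.8%

Let f be the freshwater fraction. Salt balance per unit volume:
f×0.95 + (1−f)×35.43 = 21.71
f = (35.43 − 21.71) / (35.43 − 0.95) = 13.72/34.48 = 0.3979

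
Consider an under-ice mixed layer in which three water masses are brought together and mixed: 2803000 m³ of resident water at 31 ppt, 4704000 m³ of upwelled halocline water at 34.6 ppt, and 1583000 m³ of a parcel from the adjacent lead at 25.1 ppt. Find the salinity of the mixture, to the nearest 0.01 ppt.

Mass of salt is conserved:
salt = 2,803,000×31 + 4,704,000×34.6 + 1,583,000×25.1 = 86,893,000 + 162,758,400 + 39,733,300 = 289,384,700
volume = 2,803,000 + 4,704,000 + 1,583,000 = 9,090,000 m³
S = 289,384,700 / 9,090,000 = 31.8355 ppt

31.84 ppt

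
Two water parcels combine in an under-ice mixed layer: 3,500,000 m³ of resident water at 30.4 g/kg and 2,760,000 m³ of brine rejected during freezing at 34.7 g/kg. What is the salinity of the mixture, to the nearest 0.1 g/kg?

32.3 g/kg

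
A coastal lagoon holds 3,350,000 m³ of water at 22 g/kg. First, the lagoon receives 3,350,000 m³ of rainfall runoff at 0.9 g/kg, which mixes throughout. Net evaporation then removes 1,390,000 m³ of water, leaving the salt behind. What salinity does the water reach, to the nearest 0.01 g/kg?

14.45 g/kg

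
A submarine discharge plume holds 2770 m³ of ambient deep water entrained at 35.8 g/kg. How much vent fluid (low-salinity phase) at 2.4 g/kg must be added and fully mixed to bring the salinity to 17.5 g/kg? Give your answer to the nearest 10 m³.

3360 m³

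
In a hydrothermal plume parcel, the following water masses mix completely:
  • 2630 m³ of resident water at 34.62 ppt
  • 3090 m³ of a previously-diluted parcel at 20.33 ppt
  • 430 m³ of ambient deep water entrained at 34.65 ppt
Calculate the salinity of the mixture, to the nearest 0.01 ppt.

By conservation of dissolved salt,
salt = 2,630×34.62 + 3,090×20.33 + 430×34.65 = 91,050.6 + 62,819.7 + 14,899.5 = 168,769.8
volume = 2,630 + 3,090 + 430 = 6,150 m³
S = 168,769.8 / 6,150 = 27.4422 ppt

27.44 ppt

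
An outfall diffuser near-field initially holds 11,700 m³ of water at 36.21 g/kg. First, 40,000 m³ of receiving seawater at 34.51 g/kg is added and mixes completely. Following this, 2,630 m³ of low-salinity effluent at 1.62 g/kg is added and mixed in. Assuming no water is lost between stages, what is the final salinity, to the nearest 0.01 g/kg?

33.28 g/kg

Conserving salt mass:
Initial salt = 11,700×36.21 = 423,657
After stage 1: salt = 423,657 + 40,000×34.51 = 1,804,057; volume = 51,700 m³; S = 34.895 g/kg
After stage 2: salt = 1,804,057 + 2,630×1.62 = 1,808,317.6; volume = 54,330 m³
S = 1,808,317.6 / 54,330 = 33.284 g/kg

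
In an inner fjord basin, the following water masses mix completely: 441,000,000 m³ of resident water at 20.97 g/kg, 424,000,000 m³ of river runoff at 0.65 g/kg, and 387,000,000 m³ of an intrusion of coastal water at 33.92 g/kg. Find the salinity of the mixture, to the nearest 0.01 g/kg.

18.09 g/kg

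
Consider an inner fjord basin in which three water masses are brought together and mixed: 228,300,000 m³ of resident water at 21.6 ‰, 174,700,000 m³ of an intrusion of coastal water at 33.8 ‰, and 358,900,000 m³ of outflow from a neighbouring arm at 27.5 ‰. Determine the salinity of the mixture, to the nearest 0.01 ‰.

Salt balance:
salt = 228,300,000×21.6 + 174,700,000×33.8 + 358,900,000×27.5 = 4,931,280,000 + 5,904,860,000 + 9,869,750,000 = 20,705,890,000
volume = 228,300,000 + 174,700,000 + 358,900,000 = 761,900,000 m³
S = 20,705,890,000 / 761,900,000 = 27.1767 ‰

27.18 ‰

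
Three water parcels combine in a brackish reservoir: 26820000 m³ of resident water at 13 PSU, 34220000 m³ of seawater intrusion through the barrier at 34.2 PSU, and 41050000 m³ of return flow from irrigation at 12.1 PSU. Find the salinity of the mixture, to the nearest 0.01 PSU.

19.74 PSU

Weighted by volume,
salt = 26,820,000×13 + 34,220,000×34.2 + 41,050,000×12.1 = 348,660,000 + 1,170,324,000 + 496,705,000 = 2,015,689,000
volume = 26,820,000 + 34,220,000 + 41,050,000 = 102,090,000 m³
S = 2,015,689,000 / 102,090,000 = 19.7442 PSU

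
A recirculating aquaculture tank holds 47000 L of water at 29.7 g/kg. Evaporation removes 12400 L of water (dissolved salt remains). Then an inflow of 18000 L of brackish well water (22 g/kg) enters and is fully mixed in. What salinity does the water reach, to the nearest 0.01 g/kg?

After evaporation: salt = 47,000×29.7 = 1,395,900; volume = 47,000 − 12,400 = 34,600 L
After mixing: salt = 1,395,900 + 18,000×22 = 1,791,900; volume = 34,600 + 18,000 = 52,600 L
S = 1,791,900 / 52,600 = 34.0665 g/kg

34.07 g/kg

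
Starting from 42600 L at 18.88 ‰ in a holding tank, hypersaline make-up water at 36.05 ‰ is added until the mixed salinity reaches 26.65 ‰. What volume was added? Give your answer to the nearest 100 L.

Salt balance: 42,600×18.88 + V×36.05 = (42,600+V)×26.65
804,288 + 36.05V = 1,135,290 + 26.65V
331,002 = 9.4V
V = 35,212.98 L

35200 L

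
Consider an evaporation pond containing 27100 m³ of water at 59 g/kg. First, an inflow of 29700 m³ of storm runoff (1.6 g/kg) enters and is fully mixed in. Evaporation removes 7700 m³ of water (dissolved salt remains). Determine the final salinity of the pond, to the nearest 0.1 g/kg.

33.5 g/kg

After mixing: salt = 27,100×59 + 29,700×1.6 = 1,646,420; volume = 56,800 m³
After evaporation: salt unchanged = 1,646,420; volume = 56,800 − 7,700 = 49,100 m³
S = 1,646,420 / 49,100 = 33.532 g/kg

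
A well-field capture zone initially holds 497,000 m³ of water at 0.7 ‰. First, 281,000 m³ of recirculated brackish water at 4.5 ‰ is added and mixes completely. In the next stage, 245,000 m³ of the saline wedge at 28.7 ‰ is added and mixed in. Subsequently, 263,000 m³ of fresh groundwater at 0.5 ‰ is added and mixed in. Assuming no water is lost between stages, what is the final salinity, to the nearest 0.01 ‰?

6.82 ‰

Salt balance:
Initial salt = 497,000×0.7 = 347,900
After stage 1: salt = 347,900 + 281,000×4.5 = 1,612,400; volume = 778,000 m³; S = 2.072 ‰
After stage 2: salt = 1,612,400 + 245,000×28.7 = 8,643,900; volume = 1,023,000 m³; S = 8.45 ‰
After stage 3: salt = 8,643,900 + 263,000×0.5 = 8,775,400; volume = 1,286,000 m³
S = 8,775,400 / 1,286,000 = 6.8238 ‰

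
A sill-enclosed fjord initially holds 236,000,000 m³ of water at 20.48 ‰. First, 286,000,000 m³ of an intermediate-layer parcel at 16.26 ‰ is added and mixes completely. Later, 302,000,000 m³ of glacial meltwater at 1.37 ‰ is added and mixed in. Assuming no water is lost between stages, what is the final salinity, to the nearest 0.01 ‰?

12.01 ‰

Weighted by volume,
Initial salt = 236,000,000×20.48 = 4,833,280,000
After stage 1: salt = 4,833,280,000 + 286,000,000×16.26 = 9,483,640,000; volume = 522,000,000 m³; S = 18.168 ‰
After stage 2: salt = 9,483,640,000 + 302,000,000×1.37 = 9,897,380,000; volume = 824,000,000 m³
S = 9,897,380,000 / 824,000,000 = 12.0114 ‰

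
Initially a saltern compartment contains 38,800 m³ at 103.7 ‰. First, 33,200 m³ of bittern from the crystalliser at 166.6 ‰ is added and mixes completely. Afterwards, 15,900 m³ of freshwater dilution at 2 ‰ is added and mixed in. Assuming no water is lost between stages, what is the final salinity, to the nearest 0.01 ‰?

109.06 ‰

By conservation of dissolved salt,
Initial salt = 38,800×103.7 = 4,023,560
After stage 1: salt = 4,023,560 + 33,200×166.6 = 9,554,680; volume = 72,000 m³; S = 132.704 ‰
After stage 2: salt = 9,554,680 + 15,900×2 = 9,586,480; volume = 87,900 m³
S = 9,586,480 / 87,900 = 109.0612 ‰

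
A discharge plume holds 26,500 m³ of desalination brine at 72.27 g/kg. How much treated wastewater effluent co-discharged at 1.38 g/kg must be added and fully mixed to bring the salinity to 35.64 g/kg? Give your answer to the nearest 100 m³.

28300 m³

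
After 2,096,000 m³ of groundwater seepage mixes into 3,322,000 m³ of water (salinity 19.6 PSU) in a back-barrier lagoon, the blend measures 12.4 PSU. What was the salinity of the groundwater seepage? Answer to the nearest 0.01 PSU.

0.99 PSU

Salt balance: 3,322,000×19.6 + 2,096,000×S = 5,418,000×12.4
65,111,200 + 2,096,000·S = 67,183,200
S = (67,183,200 − 65,111,200) / 2,096,000 = 0.9885 PSU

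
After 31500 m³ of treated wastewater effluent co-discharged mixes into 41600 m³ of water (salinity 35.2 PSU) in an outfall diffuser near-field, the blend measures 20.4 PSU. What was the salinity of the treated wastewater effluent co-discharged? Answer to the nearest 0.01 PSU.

0.85 PSU

Salt balance: 41,600×35.2 + 31,500×S = 73,100×20.4
1,464,320 + 31,500·S = 1,491,240
S = (1,491,240 − 1,464,320) / 31,500 = 0.8546 PSU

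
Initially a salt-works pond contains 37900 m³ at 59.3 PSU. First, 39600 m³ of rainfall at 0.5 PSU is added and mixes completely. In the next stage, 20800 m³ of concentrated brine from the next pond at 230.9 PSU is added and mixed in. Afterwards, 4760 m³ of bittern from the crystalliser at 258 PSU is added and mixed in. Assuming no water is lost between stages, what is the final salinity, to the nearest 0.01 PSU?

Conserving salt mass:
Initial salt = 37,900×59.3 = 2,247,470
After stage 1: salt = 2,247,470 + 39,600×0.5 = 2,267,270; volume = 77,500 m³; S = 29.255 PSU
After stage 2: salt = 2,267,270 + 20,800×230.9 = 7,069,990; volume = 98,300 m³; S = 71.923 PSU
After stage 3: salt = 7,069,990 + 4,760×258 = 8,298,070; volume = 103,060 m³
S = 8,298,070 / 103,060 = 80.5169 PSU

80.52 PSU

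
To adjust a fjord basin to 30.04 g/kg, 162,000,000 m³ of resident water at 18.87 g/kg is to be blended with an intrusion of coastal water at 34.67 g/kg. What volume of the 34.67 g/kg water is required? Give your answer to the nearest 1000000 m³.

391000000 m³

Salt balance: 162,000,000×18.87 + V×34.67 = (162,000,000+V)×30.04
3,056,940,000 + 34.67V = 4,866,480,000 + 30.04V
1,809,540,000 = 4.63V
V = 390,829,373.65 m³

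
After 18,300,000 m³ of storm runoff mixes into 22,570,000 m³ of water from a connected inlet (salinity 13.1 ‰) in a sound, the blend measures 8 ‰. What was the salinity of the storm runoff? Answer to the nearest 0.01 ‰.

1.71 ‰

Salt balance: 22,570,000×13.1 + 18,300,000×S = 40,870,000×8
295,667,000 + 18,300,000·S = 326,960,000
S = (326,960,000 − 295,667,000) / 18,300,000 = 1.71 ‰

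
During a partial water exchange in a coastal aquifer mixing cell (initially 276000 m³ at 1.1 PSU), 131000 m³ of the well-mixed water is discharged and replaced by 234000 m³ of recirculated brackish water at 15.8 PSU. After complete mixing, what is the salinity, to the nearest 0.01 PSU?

10.18 PSU

Remaining after removal: 145,000 m³ at 1.1 PSU (salt = 159,500)
After addition: salt = 159,500 + 234,000×15.8 = 3,856,700; volume = 379,000 m³
S = 3,856,700 / 379,000 = 10.176 PSU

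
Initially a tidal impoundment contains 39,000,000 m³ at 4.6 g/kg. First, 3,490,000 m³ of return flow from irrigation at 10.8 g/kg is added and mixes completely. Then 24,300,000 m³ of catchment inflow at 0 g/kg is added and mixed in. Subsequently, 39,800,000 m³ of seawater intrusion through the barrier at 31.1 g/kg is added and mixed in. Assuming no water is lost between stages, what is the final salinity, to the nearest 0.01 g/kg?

13.65 g/kg

Weighted by volume,
Initial salt = 39,000,000×4.6 = 179,400,000
After stage 1: salt = 179,400,000 + 3,490,000×10.8 = 217,092,000; volume = 42,490,000 m³; S = 5.109 g/kg
After stage 2: salt = 217,092,000 + 24,300,000×0 = 217,092,000; volume = 66,790,000 m³; S = 3.25 g/kg
After stage 3: salt = 217,092,000 + 39,800,000×31.1 = 1,454,872,000; volume = 106,590,000 m³
S = 1,454,872,000 / 106,590,000 = 13.6492 g/kg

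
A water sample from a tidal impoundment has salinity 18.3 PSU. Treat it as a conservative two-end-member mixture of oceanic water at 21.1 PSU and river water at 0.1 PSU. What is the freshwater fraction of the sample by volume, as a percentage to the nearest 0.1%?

Let f be the freshwater fraction. Salt balance per unit volume:
f×0.1 + (1−f)×21.1 = 18.3
f = (21.1 − 18.3) / (21.1 − 0.1) = 2.8/21 = 0.1333

13.3%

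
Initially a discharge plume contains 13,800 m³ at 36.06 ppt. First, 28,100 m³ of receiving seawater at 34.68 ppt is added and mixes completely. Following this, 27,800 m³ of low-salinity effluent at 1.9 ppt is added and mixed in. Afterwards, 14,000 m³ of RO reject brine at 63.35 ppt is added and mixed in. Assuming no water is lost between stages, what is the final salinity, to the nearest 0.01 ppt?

28.82 ppt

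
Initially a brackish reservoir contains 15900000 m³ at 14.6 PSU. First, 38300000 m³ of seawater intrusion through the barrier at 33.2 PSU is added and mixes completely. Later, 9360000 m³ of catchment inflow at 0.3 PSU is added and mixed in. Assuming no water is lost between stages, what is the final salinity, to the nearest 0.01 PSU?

Weighted by volume,
Initial salt = 15,900,000×14.6 = 232,140,000
After stage 1: salt = 232,140,000 + 38,300,000×33.2 = 1,503,700,000; volume = 54,200,000 m³; S = 27.744 PSU
After stage 2: salt = 1,503,700,000 + 9,360,000×0.3 = 1,506,508,000; volume = 63,560,000 m³
S = 1,506,508,000 / 63,560,000 = 23.7021 PSU

23.70 PSU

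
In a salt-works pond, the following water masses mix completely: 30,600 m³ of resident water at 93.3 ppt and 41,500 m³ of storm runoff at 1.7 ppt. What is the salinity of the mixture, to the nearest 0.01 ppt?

40.58 ppt

Conserving salt mass:
salt = 30,600×93.3 + 41,500×1.7 = 2,854,980 + 70,550 = 2,925,530
volume = 30,600 + 41,500 = 72,100 m³
S = 2,925,530 / 72,100 = 40.576 ppt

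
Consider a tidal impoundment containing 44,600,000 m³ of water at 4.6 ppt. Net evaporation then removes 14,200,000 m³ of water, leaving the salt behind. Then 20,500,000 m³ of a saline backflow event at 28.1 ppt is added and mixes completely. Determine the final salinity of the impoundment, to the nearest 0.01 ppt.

After evaporation: salt = 44,600,000×4.6 = 205,160,000; volume = 44,600,000 − 14,200,000 = 30,400,000 m³
After mixing: salt = 205,160,000 + 20,500,000×28.1 = 781,210,000; volume = 30,400,000 + 20,500,000 = 50,900,000 m³
S = 781,210,000 / 50,900,000 = 15.3479 ppt

15.35 ppt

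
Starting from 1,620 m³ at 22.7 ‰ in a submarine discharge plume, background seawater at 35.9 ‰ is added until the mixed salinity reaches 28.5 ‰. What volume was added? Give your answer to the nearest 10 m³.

Salt balance: 1,620×22.7 + V×35.9 = (1,620+V)×28.5
36,774 + 35.9V = 46,170 + 28.5V
9,396 = 7.4V
V = 1,269.73 m³

1270 m³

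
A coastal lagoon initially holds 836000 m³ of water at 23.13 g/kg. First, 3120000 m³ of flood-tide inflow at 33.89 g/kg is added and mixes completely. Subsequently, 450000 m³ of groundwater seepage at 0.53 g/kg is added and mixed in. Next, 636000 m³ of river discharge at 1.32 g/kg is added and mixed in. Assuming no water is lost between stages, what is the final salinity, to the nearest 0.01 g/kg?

Total salt / total volume:
Initial salt = 836,000×23.13 = 19,336,680
After stage 1: salt = 19,336,680 + 3,120,000×33.89 = 125,073,480; volume = 3,956,000 m³; S = 31.616 g/kg
After stage 2: salt = 125,073,480 + 450,000×0.53 = 125,311,980; volume = 4,406,000 m³; S = 28.441 g/kg
After stage 3: salt = 125,311,980 + 636,000×1.32 = 126,151,500; volume = 5,042,000 m³
S = 126,151,500 / 5,042,000 = 25.0201 g/kg

25.02 g/kg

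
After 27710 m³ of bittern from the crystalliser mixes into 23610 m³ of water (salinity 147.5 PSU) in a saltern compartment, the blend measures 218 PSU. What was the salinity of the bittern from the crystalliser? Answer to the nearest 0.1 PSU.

Salt balance: 23,610×147.5 + 27,710×S = 51,320×218
3,482,475 + 27,710·S = 11,187,760
S = (11,187,760 − 3,482,475) / 27,710 = 278.0687 PSU

278.1 PSU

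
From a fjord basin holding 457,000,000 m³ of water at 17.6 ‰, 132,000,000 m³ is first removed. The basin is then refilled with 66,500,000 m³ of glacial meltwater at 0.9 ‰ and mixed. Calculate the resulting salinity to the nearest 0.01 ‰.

Remaining after removal: 325,000,000 m³ at 17.6 ‰ (salt = 5,720,000,000)
After addition: salt = 5,720,000,000 + 66,500,000×0.9 = 5,779,850,000; volume = 391,500,000 m³
S = 5,779,850,000 / 391,500,000 = 14.7633 ‰

14.76 ‰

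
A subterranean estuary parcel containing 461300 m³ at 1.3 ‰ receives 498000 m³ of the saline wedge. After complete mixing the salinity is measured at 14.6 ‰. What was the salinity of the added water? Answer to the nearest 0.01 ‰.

26.92 ‰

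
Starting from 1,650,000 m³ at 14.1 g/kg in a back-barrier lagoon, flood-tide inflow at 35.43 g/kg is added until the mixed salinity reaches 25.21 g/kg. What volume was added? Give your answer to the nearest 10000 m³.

1790000 m³

Salt balance: 1,650,000×14.1 + V×35.43 = (1,650,000+V)×25.21
23,265,000 + 35.43V = 41,596,500 + 25.21V
18,331,500 = 10.22V
V = 1,793,688.85 m³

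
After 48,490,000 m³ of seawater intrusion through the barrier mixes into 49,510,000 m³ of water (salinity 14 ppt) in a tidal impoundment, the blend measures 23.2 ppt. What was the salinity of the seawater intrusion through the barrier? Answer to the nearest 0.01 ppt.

Salt balance: 49,510,000×14 + 48,490,000×S = 98,000,000×23.2
693,140,000 + 48,490,000·S = 2,273,600,000
S = (2,273,600,000 − 693,140,000) / 48,490,000 = 32.5935 ppt

32.59 ppt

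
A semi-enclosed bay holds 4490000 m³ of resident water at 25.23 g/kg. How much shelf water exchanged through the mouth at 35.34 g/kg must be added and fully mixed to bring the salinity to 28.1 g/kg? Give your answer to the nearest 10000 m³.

Salt balance: 4,490,000×25.23 + V×35.34 = (4,490,000+V)×28.1
113,282,700 + 35.34V = 126,169,000 + 28.1V
12,886,300 = 7.24V
V = 1,779,875.69 m³

1780000 m³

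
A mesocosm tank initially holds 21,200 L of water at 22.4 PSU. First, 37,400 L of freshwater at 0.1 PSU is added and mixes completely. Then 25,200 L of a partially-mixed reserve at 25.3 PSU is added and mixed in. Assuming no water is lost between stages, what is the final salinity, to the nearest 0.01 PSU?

Salt balance:
Initial salt = 21,200×22.4 = 474,880
After stage 1: salt = 474,880 + 37,400×0.1 = 478,620; volume = 58,600 L; S = 8.168 PSU
After stage 2: salt = 478,620 + 25,200×25.3 = 1,116,180; volume = 83,800 L
S = 1,116,180 / 83,800 = 13.3196 PSU

13.32 PSU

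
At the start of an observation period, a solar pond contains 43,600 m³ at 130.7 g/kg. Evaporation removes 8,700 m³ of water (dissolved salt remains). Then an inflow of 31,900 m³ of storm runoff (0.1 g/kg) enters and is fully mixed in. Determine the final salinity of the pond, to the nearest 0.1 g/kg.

After evaporation: salt = 43,600×130.7 = 5,698,520; volume = 43,600 − 8,700 = 34,900 m³
After mixing: salt = 5,698,520 + 31,900×0.1 = 5,701,710; volume = 34,900 + 31,900 = 66,800 m³
S = 5,701,710 / 66,800 = 85.3549 g/kg

85.4 g/kg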